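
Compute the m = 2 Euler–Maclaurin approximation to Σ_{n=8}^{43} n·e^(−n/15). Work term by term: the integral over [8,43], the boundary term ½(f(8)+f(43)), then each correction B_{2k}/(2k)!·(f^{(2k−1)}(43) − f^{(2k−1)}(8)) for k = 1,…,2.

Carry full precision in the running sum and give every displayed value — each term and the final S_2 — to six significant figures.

∫_8^43 x·e^(−x/15) dx evaluates to 152.900.
½[f(8) + f(43)] = ½[4.69317 + 2.44619] = 3.56968.
Integral + boundary = 156.470.
Correction k=1: B_{2}/2! · (f^{(1)}(43) − f^{(1)}(8)) = 1/12 · (-0.106191 − 0.273768) = -0.0316633.
Partial sum through k=1: 156.438.
Correction k=2: B_{4}/4! · (f^{(3)}(43) − f^{(3)}(8)) = −1/720 · (3.37115e-05 − 0.00643138) = 8.88565e-06.

S_2 ≈ 156.438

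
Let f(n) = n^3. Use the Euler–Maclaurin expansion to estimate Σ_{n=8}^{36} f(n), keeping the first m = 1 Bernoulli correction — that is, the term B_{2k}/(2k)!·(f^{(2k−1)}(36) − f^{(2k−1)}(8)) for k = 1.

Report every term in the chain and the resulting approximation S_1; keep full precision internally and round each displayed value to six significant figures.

∫_8^36 x^3 dx evaluates to 418880.
Boundary: ½(f(8) + f(36)) = ½(512.000 + 46656.0) = 23584.0.
Integral + boundary = 442464.
Correction k=1: B_{2}/2! · (f^{(1)}(36) − f^{(1)}(8)) = 1/12 · (3888.00 − 192.000) = 308.000.

S_1 ≈ 442772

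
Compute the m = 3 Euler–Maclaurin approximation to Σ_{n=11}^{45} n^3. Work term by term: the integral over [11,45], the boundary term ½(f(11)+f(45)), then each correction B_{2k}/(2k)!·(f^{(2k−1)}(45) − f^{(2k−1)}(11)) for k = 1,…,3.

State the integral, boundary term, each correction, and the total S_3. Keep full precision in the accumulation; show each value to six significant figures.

∫_11^45 x^3 dx evaluates to 1.02150e+06.
Boundary: ½(f(11) + f(45)) = ½(1331.00 + 91125.0) = 46228.0.
Running total after boundary: 1.06772e+06.
Correction k=1: B_{2}/2! · (f^{(1)}(45) − f^{(1)}(11)) = 1/12 · (6075.00 − 363.000) = 476.000.
After k=1: 1.06820e+06.
Correction k=2: B_{4}/4! · (f^{(3)}(45) − f^{(3)}(11)) = −1/720 · (6.00000 − 6.00000) = 0.00000.
After k=2: 1.06820e+06.
Correction k=3: B_{6}/6! · (f^{(5)}(45) − f^{(5)}(11)) = 1/30240 · (0.00000 − 0.00000) = 0.00000.

S_3 ≈ 1.06820e+06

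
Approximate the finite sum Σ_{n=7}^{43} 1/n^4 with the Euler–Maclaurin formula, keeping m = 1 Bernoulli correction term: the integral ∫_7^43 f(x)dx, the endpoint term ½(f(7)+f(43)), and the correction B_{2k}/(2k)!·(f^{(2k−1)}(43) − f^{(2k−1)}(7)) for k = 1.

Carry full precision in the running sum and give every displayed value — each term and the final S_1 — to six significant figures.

∫_7^43 1/x^4 dx evaluates to 0.000967625.
½[f(7) + f(43)] = ½[0.000416493 + 2.92500e-07] = 0.000208393.
So far: 0.00117602.
Correction k=1: B_{2}/2! · (f^{(1)}(43) − f^{(1)}(7)) = 1/12 · (-2.72093e-08 − (-0.000237996)) = 1.98307e-05.

S_1 ≈ 0.00119585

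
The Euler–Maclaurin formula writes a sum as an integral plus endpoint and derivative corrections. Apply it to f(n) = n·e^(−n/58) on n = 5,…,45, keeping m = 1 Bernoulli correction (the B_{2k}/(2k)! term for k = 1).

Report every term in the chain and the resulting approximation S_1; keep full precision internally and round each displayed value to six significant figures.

Integral: ∫_5^45 x·e^(−x/58) dx = 602.323.
½[f(5) + f(45)] = ½[4.58702 + 20.7138] = 12.6504.
So far: 614.973.
Order-1 term: 1/12 · (0.103172 − 0.838318) = -0.0612621.

S_1 ≈ 614.912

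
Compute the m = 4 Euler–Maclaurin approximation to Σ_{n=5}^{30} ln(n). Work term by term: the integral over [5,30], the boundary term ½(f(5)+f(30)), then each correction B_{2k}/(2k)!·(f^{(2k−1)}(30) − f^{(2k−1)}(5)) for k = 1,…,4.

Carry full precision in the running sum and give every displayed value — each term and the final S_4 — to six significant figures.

S_4 ≈ 71.4802

Integral: ∫_5^30 ln(x) dx = 68.9887.
Boundary: ½(f(5) + f(30)) = ½(1.60944 + 3.40120) = 2.50532.
Integral + boundary = 71.4940.
k=1: B_{2}/(2)! × [f^{(1)}(30) − f^{(1)}(5)] = 1/12 × (0.0333333 − 0.200000) = -0.0138889.
Partial sum through k=1: 71.4802.
k=2: B_{4}/(4)! × [f^{(3)}(30) − f^{(3)}(5)] = −1/720 × (7.40741e-05 − 0.0160000) = 2.21193e-05.
Partial sum through k=2: 71.4802.
k=3: B_{6}/(6)! × [f^{(5)}(30) − f^{(5)}(5)] = 1/30240 × (9.87654e-07 − 0.00768000) = -2.53936e-07.
Partial sum through k=3: 71.4802.
k=4: B_{8}/(8)! × [f^{(7)}(30) − f^{(7)}(5)] = −1/1209600 × (3.29218e-08 − 0.00921600) = 7.61902e-09.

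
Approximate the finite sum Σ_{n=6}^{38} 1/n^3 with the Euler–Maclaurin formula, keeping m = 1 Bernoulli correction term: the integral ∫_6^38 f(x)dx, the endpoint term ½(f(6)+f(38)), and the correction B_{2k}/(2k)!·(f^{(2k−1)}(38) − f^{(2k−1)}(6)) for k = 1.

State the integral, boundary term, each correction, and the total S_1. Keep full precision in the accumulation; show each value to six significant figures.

The integral term ∫_6^38 1/x^3 dx = 0.0135426.
Boundary: ½(f(6) + f(38)) = ½(0.00462963 + 1.82242e-05) = 0.00232393.
Integral + boundary = 0.0158666.
Correction k=1: B_{2}/2! · (f^{(1)}(38) − f^{(1)}(6)) = 1/12 · (-1.43876e-06 − (-0.00231481)) = 0.000192781.

S_1 ≈ 0.0160593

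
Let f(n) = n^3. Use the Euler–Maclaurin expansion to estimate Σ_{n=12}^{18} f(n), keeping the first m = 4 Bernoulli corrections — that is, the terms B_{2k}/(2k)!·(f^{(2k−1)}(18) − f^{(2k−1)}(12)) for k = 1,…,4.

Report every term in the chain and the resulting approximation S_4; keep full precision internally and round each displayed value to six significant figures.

S_4 ≈ 24885.0

The integral term ∫_12^18 x^3 dx = 21060.0.
Endpoint term: (f(12) + f(18))/2 = (1728.00 + 5832.00)/2 = 3780.00.
Running total after boundary: 24840.0.
Correction k=1: B_{2}/2! · (f^{(1)}(18) − f^{(1)}(12)) = 1/12 · (972.000 − 432.000) = 45.0000.
After k=1: 24885.0.
Correction k=2: B_{4}/4! · (f^{(3)}(18) − f^{(3)}(12)) = −1/720 · (6.00000 − 6.00000) = 0.00000.
After k=2: 24885.0.
Correction k=3: B_{6}/6! · (f^{(5)}(18) − f^{(5)}(12)) = 1/30240 · (0.00000 − 0.00000) = 0.00000.
After k=3: 24885.0.
Correction k=4: B_{8}/8! · (f^{(7)}(18) − f^{(7)}(12)) = −1/1209600 · (0.00000 − 0.00000) = 0.00000.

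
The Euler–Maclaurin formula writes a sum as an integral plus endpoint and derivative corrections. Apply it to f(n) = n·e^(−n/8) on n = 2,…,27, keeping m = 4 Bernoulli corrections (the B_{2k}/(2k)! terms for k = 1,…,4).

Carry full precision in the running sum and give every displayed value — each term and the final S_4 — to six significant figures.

S_4 ≈ 53.9083

Integral: ∫_2^27 x·e^(−x/8) dx = 52.7230.
½[f(2) + f(27)] = ½[1.55760 + 0.923889] = 1.24075.
So far: 53.9637.
Correction k=1: B_{2}/2! · (f^{(1)}(27) − f^{(1)}(2)) = 1/12 · (-0.0812680 − 0.584101) = -0.0554474.
After k=1: 53.9083.
Correction k=2: B_{4}/4! · (f^{(3)}(27) − f^{(3)}(2)) = −1/720 · (-0.000200497 − 0.0334641) = 4.67564e-05.
After k=2: 53.9083.
Correction k=3: B_{6}/6! · (f^{(5)}(27) − f^{(5)}(2)) = 1/30240 · (1.35753e-05 − 0.000903150) = -2.94172e-08.
After k=3: 53.9083.
Correction k=4: B_{8}/8! · (f^{(7)}(27) − f^{(7)}(2)) = −1/1209600 · (4.73178e-07 − 2.00535e-05) = 1.61874e-11.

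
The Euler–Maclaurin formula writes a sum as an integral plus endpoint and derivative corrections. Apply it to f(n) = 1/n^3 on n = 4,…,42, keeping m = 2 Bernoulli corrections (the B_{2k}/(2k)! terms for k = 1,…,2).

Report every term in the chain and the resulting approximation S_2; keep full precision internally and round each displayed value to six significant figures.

S_2 ≈ 0.0397419

The integral term ∫_4^42 1/x^3 dx = 0.0309666.
Endpoint term: (f(4) + f(42))/2 = (0.0156250 + 1.34975e-05)/2 = 0.00781925.
Integral + boundary = 0.0387858.
Order-1 term: 1/12 · (-9.64104e-07 − (-0.0117188)) = 0.000976482.
After k=1: 0.0397623.
Order-2 term: −1/720 · (-1.09309e-08 − (-0.0146484)) = -2.03450e-05.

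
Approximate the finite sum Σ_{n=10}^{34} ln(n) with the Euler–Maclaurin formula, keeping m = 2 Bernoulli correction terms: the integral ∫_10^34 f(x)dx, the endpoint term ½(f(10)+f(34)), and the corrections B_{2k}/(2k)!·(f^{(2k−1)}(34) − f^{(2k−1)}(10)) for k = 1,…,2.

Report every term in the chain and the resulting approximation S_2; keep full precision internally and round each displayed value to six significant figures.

S_2 ≈ 75.7790

The integral term ∫_10^34 ln(x) dx = 72.8704.
½[f(10) + f(34)] = ½[2.30259 + 3.52636] = 2.91447.
Integral + boundary = 75.7849.
Order-1 term: 1/12 · (0.0294118 − 0.100000) = -0.00588235.
After k=1: 75.7790.
Order-2 term: −1/720 · (5.08854e-05 − 0.00200000) = 2.70710e-06.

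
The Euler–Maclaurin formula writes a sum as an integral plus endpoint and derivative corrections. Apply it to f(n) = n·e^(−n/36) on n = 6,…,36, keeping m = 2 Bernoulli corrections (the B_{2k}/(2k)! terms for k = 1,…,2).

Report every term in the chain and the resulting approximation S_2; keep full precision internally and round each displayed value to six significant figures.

S_2 ≈ 335.439

The integral term ∫_6^36 x·e^(−x/36) dx = 326.337.
Boundary: ½(f(6) + f(36)) = ½(5.07889 + 13.2437) = 9.16128.
So far: 335.498.
Correction k=1: B_{2}/2! · (f^{(1)}(36) − f^{(1)}(6)) = 1/12 · (0.00000 − 0.705401) = -0.0587835.
Partial sum through k=1: 335.439.
Correction k=2: B_{4}/4! · (f^{(3)}(36) − f^{(3)}(6)) = −1/720 · (0.000567715 − 0.00185059) = 1.78177e-06.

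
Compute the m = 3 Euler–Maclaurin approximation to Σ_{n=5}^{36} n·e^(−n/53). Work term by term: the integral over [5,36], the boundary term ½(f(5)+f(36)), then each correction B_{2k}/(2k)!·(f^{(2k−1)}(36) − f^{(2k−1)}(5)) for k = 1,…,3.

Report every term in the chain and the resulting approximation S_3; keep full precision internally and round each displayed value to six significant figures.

S_3 ≈ 417.088

The integral term ∫_5^36 x·e^(−x/53) dx = 405.742.
½[f(5) + f(36)] = ½[4.54987 + 18.2520] = 11.4009.
Integral + boundary = 417.143.
k=1: B_{2}/(2)! × [f^{(1)}(36) − f^{(1)}(5)] = 1/12 × (0.162622 − 0.824127) = -0.0551254.
Running total after k=1: 417.088.
k=2: B_{4}/(4)! × [f^{(3)}(36) − f^{(3)}(5)] = −1/720 × (0.000418876 − 0.000941287) = 7.25571e-07.
Running total after k=2: 417.088.
k=3: B_{6}/(6)! × [f^{(5)}(36) − f^{(5)}(5)] = 1/30240 × (2.77628e-07 − 5.65748e-07) = -9.52776e-12.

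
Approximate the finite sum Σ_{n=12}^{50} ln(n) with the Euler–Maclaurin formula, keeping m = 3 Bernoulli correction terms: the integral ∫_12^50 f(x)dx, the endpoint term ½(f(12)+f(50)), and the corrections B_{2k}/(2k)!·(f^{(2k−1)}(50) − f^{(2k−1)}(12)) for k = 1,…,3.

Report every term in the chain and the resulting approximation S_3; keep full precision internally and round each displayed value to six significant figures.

∫_12^50 ln(x) dx evaluates to 127.782.
Boundary: ½(f(12) + f(50)) = ½(2.48491 + 3.91202) = 3.19846.
Running total after boundary: 130.981.
Correction k=1: B_{2}/2! · (f^{(1)}(50) − f^{(1)}(12)) = 1/12 · (0.0200000 − 0.0833333) = -0.00527778.
Running total after k=1: 130.975.
Correction k=2: B_{4}/4! · (f^{(3)}(50) − f^{(3)}(12)) = −1/720 · (1.60000e-05 − 0.00115741) = 1.58529e-06.
Running total after k=2: 130.975.
Correction k=3: B_{6}/6! · (f^{(5)}(50) − f^{(5)}(12)) = 1/30240 · (7.68000e-08 − 9.64506e-05) = -3.18696e-09.

S_3 ≈ 130.975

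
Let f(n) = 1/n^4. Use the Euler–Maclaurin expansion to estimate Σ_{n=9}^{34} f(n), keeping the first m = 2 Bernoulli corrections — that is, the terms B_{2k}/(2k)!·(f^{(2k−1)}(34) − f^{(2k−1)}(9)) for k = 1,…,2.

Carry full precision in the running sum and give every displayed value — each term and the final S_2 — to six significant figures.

S_2 ≈ 0.000530951

Integral: ∫_9^34 1/x^4 dx = 0.000448766.
Boundary: ½(f(9) + f(34)) = ½(0.000152416 + 7.48315e-07) = 7.65821e-05.
Running total after boundary: 0.000525349.
k=1: B_{2}/(2)! × [f^{(1)}(34) − f^{(1)}(9)] = 1/12 × (-8.80370e-08 − (-6.77404e-05)) = 5.63769e-06.
Running total after k=1: 0.000530986.
k=2: B_{4}/(4)! × [f^{(3)}(34) − f^{(3)}(9)] = −1/720 × (-2.28470e-09 − (-2.50890e-05)) = -3.48427e-08.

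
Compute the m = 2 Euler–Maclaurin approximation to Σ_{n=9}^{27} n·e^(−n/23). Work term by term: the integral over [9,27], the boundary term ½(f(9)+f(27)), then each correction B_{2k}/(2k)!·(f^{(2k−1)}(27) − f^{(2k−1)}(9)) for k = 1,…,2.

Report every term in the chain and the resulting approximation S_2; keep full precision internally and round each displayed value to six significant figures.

The integral term ∫_9^27 x·e^(−x/23) dx = 142.136.
½[f(9) + f(27)] = ½[6.08557 + 8.34718] = 7.21637.
So far: 149.353.
Correction k=1: B_{2}/2! · (f^{(1)}(27) − f^{(1)}(9)) = 1/12 · (-0.0537661 − 0.411584) = -0.0387792.
Running total after k=1: 149.314.
Correction k=2: B_{4}/4! · (f^{(3)}(27) − f^{(3)}(9)) = −1/720 · (0.00106719 − 0.00333447) = 3.14900e-06.

S_2 ≈ 149.314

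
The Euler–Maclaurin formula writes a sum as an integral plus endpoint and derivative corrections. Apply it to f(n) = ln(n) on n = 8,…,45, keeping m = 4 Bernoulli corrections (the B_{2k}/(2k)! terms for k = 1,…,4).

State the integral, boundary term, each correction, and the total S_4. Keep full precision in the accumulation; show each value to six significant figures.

The integral term ∫_8^45 ln(x) dx = 117.664.
Endpoint term: (f(8) + f(45))/2 = (2.07944 + 3.80666)/2 = 2.94305.
Integral + boundary = 120.607.
Order-1 term: 1/12 · (0.0222222 − 0.125000) = -0.00856481.
After k=1: 120.599.
Order-2 term: −1/720 · (2.19479e-05 − 0.00390625) = 5.39486e-06.
After k=2: 120.599.
Order-3 term: 1/30240 · (1.30061e-07 − 0.000732422) = -2.42160e-08.
After k=3: 120.599.
Order-4 term: −1/1209600 · (1.92684e-09 − 0.000343323) = 2.83830e-10.

S_4 ≈ 120.599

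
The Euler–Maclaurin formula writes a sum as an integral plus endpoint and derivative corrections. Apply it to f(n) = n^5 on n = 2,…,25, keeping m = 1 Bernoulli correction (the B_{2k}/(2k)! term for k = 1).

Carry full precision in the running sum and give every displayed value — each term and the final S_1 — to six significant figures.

S_1 ≈ 4.57357e+07

∫_2^25 x^5 dx evaluates to 4.06901e+07.
Endpoint term: (f(2) + f(25))/2 = (32.0000 + 9.76562e+06)/2 = 4.88283e+06.
So far: 4.55729e+07.
Correction k=1: B_{2}/2! · (f^{(1)}(25) − f^{(1)}(2)) = 1/12 · (1.95312e+06 − 80.0000) = 162754.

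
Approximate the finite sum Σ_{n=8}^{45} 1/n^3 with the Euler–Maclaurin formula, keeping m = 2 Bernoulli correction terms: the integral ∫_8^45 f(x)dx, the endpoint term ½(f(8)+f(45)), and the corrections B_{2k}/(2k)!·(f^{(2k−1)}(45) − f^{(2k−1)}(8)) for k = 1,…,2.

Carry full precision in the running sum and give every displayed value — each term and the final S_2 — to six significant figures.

S_2 ≈ 0.00860829

∫_8^45 1/x^3 dx evaluates to 0.00756559.
Boundary: ½(f(8) + f(45)) = ½(0.00195312 + 1.09739e-05) = 0.000982049.
Integral + boundary = 0.00854764.
k=1: B_{2}/(2)! × [f^{(1)}(45) − f^{(1)}(8)] = 1/12 × (-7.31596e-07 − (-0.000732422)) = 6.09742e-05.
Partial sum through k=1: 0.00860861.
k=2: B_{4}/(4)! × [f^{(3)}(45) − f^{(3)}(8)] = −1/720 × (-7.22564e-09 − (-0.000228882)) = -3.17881e-07.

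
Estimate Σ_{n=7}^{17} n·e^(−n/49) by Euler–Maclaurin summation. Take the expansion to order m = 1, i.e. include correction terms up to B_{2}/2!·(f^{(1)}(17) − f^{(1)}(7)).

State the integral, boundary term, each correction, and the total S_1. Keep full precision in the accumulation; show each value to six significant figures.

Integral: ∫_7^17 x·e^(−x/49) dx = 92.7646.
Endpoint term: (f(7) + f(17))/2 = (6.06815 + 12.0164)/2 = 9.04229.
Integral + boundary = 101.807.
k=1: B_{2}/(2)! × [f^{(1)}(17) − f^{(1)}(7)] = 1/12 × (0.461615 − 0.743038) = -0.0234519.

S_1 ≈ 101.783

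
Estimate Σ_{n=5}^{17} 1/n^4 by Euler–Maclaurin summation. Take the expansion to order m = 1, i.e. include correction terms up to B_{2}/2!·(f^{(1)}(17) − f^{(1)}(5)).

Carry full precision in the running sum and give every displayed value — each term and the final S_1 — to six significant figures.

S_1 ≈ 0.00351124

The integral term ∫_5^17 1/x^4 dx = 0.00259882.
½[f(5) + f(17)] = ½[0.00160000 + 1.19730e-05] = 0.000805987.
Running total after boundary: 0.00340481.
k=1: B_{2}/(2)! × [f^{(1)}(17) − f^{(1)}(5)] = 1/12 × (-2.81719e-06 − (-0.00128000)) = 0.000106432.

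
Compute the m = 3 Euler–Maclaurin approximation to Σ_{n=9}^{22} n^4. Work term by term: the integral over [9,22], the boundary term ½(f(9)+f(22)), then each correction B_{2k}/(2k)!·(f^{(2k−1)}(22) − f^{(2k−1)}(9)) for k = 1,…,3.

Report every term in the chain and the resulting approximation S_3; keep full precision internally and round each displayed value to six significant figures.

∫_9^22 x^4 dx evaluates to 1.01892e+06.
Boundary: ½(f(9) + f(22)) = ½(6561.00 + 234256) = 120408.
Integral + boundary = 1.13933e+06.
Correction k=1: B_{2}/2! · (f^{(1)}(22) − f^{(1)}(9)) = 1/12 · (42592.0 − 2916.00) = 3306.33.
After k=1: 1.14263e+06.
Correction k=2: B_{4}/4! · (f^{(3)}(22) − f^{(3)}(9)) = −1/720 · (528.000 − 216.000) = -0.433333.
After k=2: 1.14263e+06.
Correction k=3: B_{6}/6! · (f^{(5)}(22) − f^{(5)}(9)) = 1/30240 · (0.00000 − 0.00000) = 0.00000.

S_3 ≈ 1.14263e+06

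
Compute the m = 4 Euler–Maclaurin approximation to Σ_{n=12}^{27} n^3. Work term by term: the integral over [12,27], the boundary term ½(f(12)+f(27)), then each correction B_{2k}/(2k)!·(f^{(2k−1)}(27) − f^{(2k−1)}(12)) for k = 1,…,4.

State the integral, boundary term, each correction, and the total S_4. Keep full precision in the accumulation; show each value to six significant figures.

The integral term ∫_12^27 x^3 dx = 127676.
½[f(12) + f(27)] = ½[1728.00 + 19683.0] = 10705.5.
Running total after boundary: 138382.
Correction k=1: B_{2}/2! · (f^{(1)}(27) − f^{(1)}(12)) = 1/12 · (2187.00 − 432.000) = 146.250.
Running total after k=1: 138528.
Correction k=2: B_{4}/4! · (f^{(3)}(27) − f^{(3)}(12)) = −1/720 · (6.00000 − 6.00000) = 0.00000.
Running total after k=2: 138528.
Correction k=3: B_{6}/6! · (f^{(5)}(27) − f^{(5)}(12)) = 1/30240 · (0.00000 − 0.00000) = 0.00000.
Running total after k=3: 138528.
Correction k=4: B_{8}/8! · (f^{(7)}(27) − f^{(7)}(12)) = −1/1209600 · (0.00000 − 0.00000) = 0.00000.

S_4 ≈ 138528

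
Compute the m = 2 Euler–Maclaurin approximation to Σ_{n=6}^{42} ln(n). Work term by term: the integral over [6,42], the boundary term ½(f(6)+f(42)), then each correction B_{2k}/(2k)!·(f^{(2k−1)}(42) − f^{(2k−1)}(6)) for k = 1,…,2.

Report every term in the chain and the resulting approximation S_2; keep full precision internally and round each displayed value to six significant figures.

S_2 ≈ 112.984

The integral term ∫_6^42 ln(x) dx = 110.232.
Boundary: ½(f(6) + f(42)) = ½(1.79176 + 3.73767) = 2.76471.
So far: 112.996.
Order-1 term: 1/12 · (0.0238095 − 0.166667) = -0.0119048.
Running total after k=1: 112.984.
Order-2 term: −1/720 · (2.69949e-05 − 0.00925926) = 1.28226e-05.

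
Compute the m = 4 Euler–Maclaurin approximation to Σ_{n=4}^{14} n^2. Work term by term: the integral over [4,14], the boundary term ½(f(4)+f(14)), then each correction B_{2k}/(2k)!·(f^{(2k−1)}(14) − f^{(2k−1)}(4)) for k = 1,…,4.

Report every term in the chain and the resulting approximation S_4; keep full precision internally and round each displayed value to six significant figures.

∫_4^14 x^2 dx evaluates to 893.333.
Boundary: ½(f(4) + f(14)) = ½(16.0000 + 196.000) = 106.000.
Integral + boundary = 999.333.
Order-1 term: 1/12 · (28.0000 − 8.00000) = 1.66667.
After k=1: 1001.00.
Order-2 term: −1/720 · (0.00000 − 0.00000) = 0.00000.
After k=2: 1001.00.
Order-3 term: 1/30240 · (0.00000 − 0.00000) = 0.00000.
After k=3: 1001.00.
Order-4 term: −1/1209600 · (0.00000 − 0.00000) = 0.00000.

S_4 ≈ 1001.00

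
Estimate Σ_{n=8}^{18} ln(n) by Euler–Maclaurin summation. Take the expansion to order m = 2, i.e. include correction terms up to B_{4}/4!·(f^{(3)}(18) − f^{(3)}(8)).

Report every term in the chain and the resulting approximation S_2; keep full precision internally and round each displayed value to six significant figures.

S_2 ≈ 27.8703

The integral term ∫_8^18 ln(x) dx = 25.3912.
Boundary: ½(f(8) + f(18)) = ½(2.07944 + 2.89037) = 2.48491.
So far: 27.8761.
Correction k=1: B_{2}/2! · (f^{(1)}(18) − f^{(1)}(8)) = 1/12 · (0.0555556 − 0.125000) = -0.00578704.
Partial sum through k=1: 27.8703.
Correction k=2: B_{4}/4! · (f^{(3)}(18) − f^{(3)}(8)) = −1/720 · (0.000342936 − 0.00390625) = 4.94905e-06.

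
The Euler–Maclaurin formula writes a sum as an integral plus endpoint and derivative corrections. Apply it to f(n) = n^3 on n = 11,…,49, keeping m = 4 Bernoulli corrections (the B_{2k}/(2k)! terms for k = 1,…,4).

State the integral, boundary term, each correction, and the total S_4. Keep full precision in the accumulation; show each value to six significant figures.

∫_11^49 x^3 dx evaluates to 1.43754e+06.
Endpoint term: (f(11) + f(49))/2 = (1331.00 + 117649)/2 = 59490.0.
Integral + boundary = 1.49703e+06.
k=1: B_{2}/(2)! × [f^{(1)}(49) − f^{(1)}(11)] = 1/12 × (7203.00 − 363.000) = 570.000.
After k=1: 1.49760e+06.
k=2: B_{4}/(4)! × [f^{(3)}(49) − f^{(3)}(11)] = −1/720 × (6.00000 − 6.00000) = 0.00000.
After k=2: 1.49760e+06.
k=3: B_{6}/(6)! × [f^{(5)}(49) − f^{(5)}(11)] = 1/30240 × (0.00000 − 0.00000) = 0.00000.
After k=3: 1.49760e+06.
k=4: B_{8}/(8)! × [f^{(7)}(49) − f^{(7)}(11)] = −1/1209600 × (0.00000 − 0.00000) = 0.00000.

S_4 ≈ 1.49760e+06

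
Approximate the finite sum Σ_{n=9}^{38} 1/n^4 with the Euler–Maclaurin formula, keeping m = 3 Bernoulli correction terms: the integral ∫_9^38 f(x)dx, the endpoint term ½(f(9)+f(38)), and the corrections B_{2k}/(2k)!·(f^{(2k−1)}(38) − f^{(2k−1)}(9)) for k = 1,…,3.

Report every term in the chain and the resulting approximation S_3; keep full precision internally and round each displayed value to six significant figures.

S_3 ≈ 0.000533227

∫_9^38 1/x^4 dx evaluates to 0.000451173.
Boundary: ½(f(9) + f(38)) = ½(0.000152416 + 4.79585e-07) = 7.64477e-05.
Integral + boundary = 0.000527620.
Order-1 term: 1/12 · (-5.04826e-08 − (-6.77404e-05)) = 5.64082e-06.
Partial sum through k=1: 0.000533261.
Order-2 term: −1/720 · (-1.04881e-09 − (-2.50890e-05)) = -3.48444e-08.
Partial sum through k=2: 0.000533226.
Order-3 term: 1/30240 · (-4.06740e-11 − (-1.73455e-05)) = 5.73593e-10.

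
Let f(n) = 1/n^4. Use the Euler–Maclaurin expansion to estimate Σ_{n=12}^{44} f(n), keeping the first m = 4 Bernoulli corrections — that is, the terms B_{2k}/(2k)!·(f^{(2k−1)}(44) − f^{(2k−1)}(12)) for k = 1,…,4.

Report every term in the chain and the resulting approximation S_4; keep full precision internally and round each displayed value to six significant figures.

The integral term ∫_12^44 1/x^4 dx = 0.000188988.
Endpoint term: (f(12) + f(44))/2 = (4.82253e-05 + 2.66802e-07)/2 = 2.42461e-05.
Integral + boundary = 0.000213234.
Order-1 term: 1/12 · (-2.42547e-08 − (-1.60751e-05)) = 1.33757e-06.
Partial sum through k=1: 0.000214572.
Order-2 term: −1/720 · (-3.75848e-10 − (-3.34898e-06)) = -4.65084e-09.
Partial sum through k=2: 0.000214567.
Order-3 term: 1/30240 · (-1.08716e-11 − (-1.30238e-06)) = 4.30678e-11.
Partial sum through k=3: 0.000214567.
Order-4 term: −1/1209600 · (-5.05397e-13 − (-8.13988e-07)) = -6.72940e-13.

S_4 ≈ 0.000214567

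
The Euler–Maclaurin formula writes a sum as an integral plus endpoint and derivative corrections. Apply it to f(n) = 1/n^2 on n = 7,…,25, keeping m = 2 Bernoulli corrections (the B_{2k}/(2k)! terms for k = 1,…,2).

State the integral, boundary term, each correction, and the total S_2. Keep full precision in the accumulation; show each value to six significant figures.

∫_7^25 1/x^2 dx evaluates to 0.102857.
Endpoint term: (f(7) + f(25))/2 = (0.0204082 + 0.00160000)/2 = 0.0110041.
So far: 0.113861.
k=1: B_{2}/(2)! × [f^{(1)}(25) − f^{(1)}(7)] = 1/12 × (-0.000128000 − (-0.00583090)) = 0.000475242.
After k=1: 0.114336.
k=2: B_{4}/(4)! × [f^{(3)}(25) − f^{(3)}(7)] = −1/720 × (-2.45760e-06 − (-0.00142798)) = -1.97989e-06.

S_2 ≈ 0.114334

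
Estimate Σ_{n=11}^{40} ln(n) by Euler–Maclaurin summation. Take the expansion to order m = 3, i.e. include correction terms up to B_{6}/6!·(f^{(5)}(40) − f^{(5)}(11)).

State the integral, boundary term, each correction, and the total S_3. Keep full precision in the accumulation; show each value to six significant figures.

S_3 ≈ 95.2162

The integral term ∫_11^40 ln(x) dx = 92.1783.
Endpoint term: (f(11) + f(40))/2 = (2.39790 + 3.68888)/2 = 3.04339.
So far: 95.2217.
k=1: B_{2}/(2)! × [f^{(1)}(40) − f^{(1)}(11)] = 1/12 × (0.0250000 − 0.0909091) = -0.00549242.
Partial sum through k=1: 95.2162.
k=2: B_{4}/(4)! × [f^{(3)}(40) − f^{(3)}(11)] = −1/720 × (3.12500e-05 − 0.00150263) = 2.04358e-06.
Partial sum through k=2: 95.2162.
k=3: B_{6}/(6)! × [f^{(5)}(40) − f^{(5)}(11)] = 1/30240 × (2.34375e-07 − 0.000149021) = -4.92020e-09.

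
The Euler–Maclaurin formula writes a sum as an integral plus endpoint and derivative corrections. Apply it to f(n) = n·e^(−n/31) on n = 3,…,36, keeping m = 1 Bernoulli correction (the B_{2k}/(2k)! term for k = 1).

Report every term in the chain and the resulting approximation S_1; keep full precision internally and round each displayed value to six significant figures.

S_1 ≈ 313.433

∫_3^36 x·e^(−x/31) dx evaluates to 306.509.
½[f(3) + f(36)] = ½[2.72328 + 11.2709] = 6.99712.
So far: 313.506.
k=1: B_{2}/(2)! × [f^{(1)}(36) − f^{(1)}(3)] = 1/12 × (-0.0504971 − 0.819913) = -0.0725342.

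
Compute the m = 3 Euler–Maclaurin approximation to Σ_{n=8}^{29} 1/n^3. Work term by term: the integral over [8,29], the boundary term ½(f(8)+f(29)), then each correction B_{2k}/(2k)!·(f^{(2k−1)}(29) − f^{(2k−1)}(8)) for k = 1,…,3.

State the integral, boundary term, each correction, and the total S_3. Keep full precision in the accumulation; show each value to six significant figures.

S_3 ≈ 0.00827540

Integral: ∫_8^29 1/x^3 dx = 0.00721797.
Endpoint term: (f(8) + f(29))/2 = (0.00195312 + 4.10021e-05)/2 = 0.000997064.
Integral + boundary = 0.00821503.
k=1: B_{2}/(2)! × [f^{(1)}(29) − f^{(1)}(8)] = 1/12 × (-4.24160e-06 − (-0.000732422)) = 6.06817e-05.
After k=1: 0.00827571.
k=2: B_{4}/(4)! × [f^{(3)}(29) − f^{(3)}(8)] = −1/720 × (-1.00870e-07 − (-0.000228882)) = -3.17751e-07.
After k=2: 0.00827540.
k=3: B_{6}/(6)! × [f^{(5)}(29) − f^{(5)}(8)] = 1/30240 × (-5.03752e-09 − (-0.000150204)) = 4.96689e-09.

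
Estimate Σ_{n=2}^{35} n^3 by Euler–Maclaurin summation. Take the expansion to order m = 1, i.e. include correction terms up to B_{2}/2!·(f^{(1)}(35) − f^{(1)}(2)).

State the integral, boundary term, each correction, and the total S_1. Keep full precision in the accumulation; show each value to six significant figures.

The integral term ∫_2^35 x^3 dx = 375152.
Endpoint term: (f(2) + f(35))/2 = (8.00000 + 42875.0)/2 = 21441.5.
Running total after boundary: 396594.
Correction k=1: B_{2}/2! · (f^{(1)}(35) − f^{(1)}(2)) = 1/12 · (3675.00 − 12.0000) = 305.250.

S_1 ≈ 396899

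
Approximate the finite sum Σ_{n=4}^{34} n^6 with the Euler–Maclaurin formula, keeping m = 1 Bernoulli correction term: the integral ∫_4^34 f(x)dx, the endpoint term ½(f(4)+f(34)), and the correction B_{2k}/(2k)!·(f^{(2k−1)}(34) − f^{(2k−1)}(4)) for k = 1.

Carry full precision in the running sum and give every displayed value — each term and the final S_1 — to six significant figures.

S_1 ≈ 8.29845e+09

The integral term ∫_4^34 x^6 dx = 7.50333e+09.
Endpoint term: (f(4) + f(34))/2 = (4096.00 + 1.54480e+09)/2 = 7.72404e+08.
Running total after boundary: 8.27574e+09.
Correction k=1: B_{2}/2! · (f^{(1)}(34) − f^{(1)}(4)) = 1/12 · (2.72613e+08 − 6144.00) = 2.27172e+07.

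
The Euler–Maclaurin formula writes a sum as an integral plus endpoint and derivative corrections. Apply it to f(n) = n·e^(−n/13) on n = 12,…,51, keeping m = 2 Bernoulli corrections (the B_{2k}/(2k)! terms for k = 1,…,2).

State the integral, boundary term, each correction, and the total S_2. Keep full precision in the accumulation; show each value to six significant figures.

S_2 ≈ 115.545

The integral term ∫_12^51 x·e^(−x/13) dx = 112.664.
Boundary: ½(f(12) + f(51)) = ½(4.76754 + 1.00879) = 2.88816.
Integral + boundary = 115.552.
Order-1 term: 1/12 · (-0.0578189 − 0.0305611) = -0.00736500.
Running total after k=1: 115.545.
Order-2 term: −1/720 · (-0.000108039 − 0.00488255) = 6.93137e-06.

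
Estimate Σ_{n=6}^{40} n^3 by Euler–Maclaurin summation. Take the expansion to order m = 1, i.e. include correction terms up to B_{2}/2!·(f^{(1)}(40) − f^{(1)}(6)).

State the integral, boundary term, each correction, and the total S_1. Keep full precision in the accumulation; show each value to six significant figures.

The integral term ∫_6^40 x^3 dx = 639676.
Boundary: ½(f(6) + f(40)) = ½(216.000 + 64000.0) = 32108.0.
Running total after boundary: 671784.
Correction k=1: B_{2}/2! · (f^{(1)}(40) − f^{(1)}(6)) = 1/12 · (4800.00 − 108.000) = 391.000.

S_1 ≈ 672175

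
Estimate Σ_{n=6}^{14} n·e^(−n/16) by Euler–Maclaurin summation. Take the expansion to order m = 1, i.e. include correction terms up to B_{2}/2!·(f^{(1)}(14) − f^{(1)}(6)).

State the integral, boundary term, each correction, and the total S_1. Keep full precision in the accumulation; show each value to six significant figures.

S_1 ≈ 46.7805

∫_6^14 x·e^(−x/16) dx evaluates to 41.8321.
Endpoint term: (f(6) + f(14))/2 = (4.12374 + 5.83607)/2 = 4.97990.
So far: 46.8120.
Order-1 term: 1/12 · (0.0521078 − 0.429556) = -0.0314540.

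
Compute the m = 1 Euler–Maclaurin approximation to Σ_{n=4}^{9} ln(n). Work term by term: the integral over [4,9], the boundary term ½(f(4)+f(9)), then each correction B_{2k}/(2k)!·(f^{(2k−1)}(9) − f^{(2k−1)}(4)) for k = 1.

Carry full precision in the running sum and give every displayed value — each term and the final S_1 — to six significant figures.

Integral: ∫_4^9 ln(x) dx = 9.22984.
½[f(4) + f(9)] = ½[1.38629 + 2.19722] = 1.79176.
Integral + boundary = 11.0216.
Correction k=1: B_{2}/2! · (f^{(1)}(9) − f^{(1)}(4)) = 1/12 · (0.111111 − 0.250000) = -0.0115741.

S_1 ≈ 11.0100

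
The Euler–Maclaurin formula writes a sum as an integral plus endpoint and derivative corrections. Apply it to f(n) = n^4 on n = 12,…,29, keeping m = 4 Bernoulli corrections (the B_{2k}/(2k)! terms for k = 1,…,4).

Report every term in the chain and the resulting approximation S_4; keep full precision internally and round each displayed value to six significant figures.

S_4 ≈ 4.42402e+06

Integral: ∫_12^29 x^4 dx = 4.05246e+06.
½[f(12) + f(29)] = ½[20736.0 + 707281] = 364008.
Integral + boundary = 4.41647e+06.
Order-1 term: 1/12 · (97556.0 − 6912.00) = 7553.67.
Running total after k=1: 4.42403e+06.
Order-2 term: −1/720 · (696.000 − 288.000) = -0.566667.
Running total after k=2: 4.42403e+06.
Order-3 term: 1/30240 · (0.00000 − 0.00000) = 0.00000.
Running total after k=3: 4.42403e+06.
Order-4 term: −1/1209600 · (0.00000 − 0.00000) = 0.00000.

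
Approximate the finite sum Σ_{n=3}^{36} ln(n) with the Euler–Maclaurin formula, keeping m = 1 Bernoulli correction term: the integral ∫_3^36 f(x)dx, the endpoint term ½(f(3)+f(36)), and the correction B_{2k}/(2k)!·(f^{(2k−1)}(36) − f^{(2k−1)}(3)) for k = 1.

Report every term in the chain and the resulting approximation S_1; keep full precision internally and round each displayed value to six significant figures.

S_1 ≈ 95.0264

The integral term ∫_3^36 ln(x) dx = 92.7108.
Endpoint term: (f(3) + f(36))/2 = (1.09861 + 3.58352)/2 = 2.34107.
So far: 95.0519.
Order-1 term: 1/12 · (0.0277778 − 0.333333) = -0.0254630.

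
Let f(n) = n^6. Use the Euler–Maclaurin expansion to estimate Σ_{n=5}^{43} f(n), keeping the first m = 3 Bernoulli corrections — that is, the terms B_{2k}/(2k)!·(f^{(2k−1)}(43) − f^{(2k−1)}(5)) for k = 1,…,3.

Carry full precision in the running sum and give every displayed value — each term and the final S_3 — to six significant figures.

S_3 ≈ 4.20654e+10

∫_5^43 x^6 dx evaluates to 3.88312e+10.
½[f(5) + f(43)] = ½[15625.0 + 6.32136e+09] = 3.16069e+09.
Running total after boundary: 4.19919e+10.
Correction k=1: B_{2}/2! · (f^{(1)}(43) − f^{(1)}(5)) = 1/12 · (8.82051e+08 − 18750.0) = 7.35027e+07.
Partial sum through k=1: 4.20654e+10.
Correction k=2: B_{4}/4! · (f^{(3)}(43) − f^{(3)}(5)) = −1/720 · (9.54084e+06 − 15000.0) = -13230.3.
Partial sum through k=2: 4.20654e+10.
Correction k=3: B_{6}/6! · (f^{(5)}(43) − f^{(5)}(5)) = 1/30240 · (30960.0 − 3600.00) = 0.904762.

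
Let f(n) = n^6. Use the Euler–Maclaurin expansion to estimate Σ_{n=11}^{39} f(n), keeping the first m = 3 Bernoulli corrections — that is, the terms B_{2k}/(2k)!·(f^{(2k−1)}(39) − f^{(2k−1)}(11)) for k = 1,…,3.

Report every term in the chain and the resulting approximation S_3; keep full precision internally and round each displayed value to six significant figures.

S_3 ≈ 2.14069e+10

∫_11^39 x^6 dx evaluates to 1.96016e+10.
½[f(11) + f(39)] = ½[1.77156e+06 + 3.51874e+09] = 1.76026e+09.
Integral + boundary = 2.13619e+10.
Order-1 term: 1/12 · (5.41345e+08 − 966306) = 4.50316e+07.
Partial sum through k=1: 2.14069e+10.
Order-2 term: −1/720 · (7.11828e+06 − 159720) = -9664.67.
Partial sum through k=2: 2.14069e+10.
Order-3 term: 1/30240 · (28080.0 − 7920.00) = 0.666667.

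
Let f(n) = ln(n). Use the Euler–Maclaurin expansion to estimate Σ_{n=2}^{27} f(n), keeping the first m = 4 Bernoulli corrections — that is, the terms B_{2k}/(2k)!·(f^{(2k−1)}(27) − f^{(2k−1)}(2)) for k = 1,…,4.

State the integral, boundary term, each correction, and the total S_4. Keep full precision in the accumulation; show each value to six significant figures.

Integral: ∫_2^27 ln(x) dx = 62.6013.
Boundary: ½(f(2) + f(27)) = ½(0.693147 + 3.29584) = 1.99449.
Running total after boundary: 64.5958.
Order-1 term: 1/12 · (0.0370370 − 0.500000) = -0.0385802.
Running total after k=1: 64.5572.
Order-2 term: −1/720 · (0.000101611 − 0.250000) = 0.000347081.
Running total after k=2: 64.5576.
Order-3 term: 1/30240 · (1.67260e-06 − 0.750000) = -2.48015e-05.
Running total after k=3: 64.5575.
Order-4 term: −1/1209600 · (6.88313e-08 − 5.62500) = 4.65030e-06.

S_4 ≈ 64.5575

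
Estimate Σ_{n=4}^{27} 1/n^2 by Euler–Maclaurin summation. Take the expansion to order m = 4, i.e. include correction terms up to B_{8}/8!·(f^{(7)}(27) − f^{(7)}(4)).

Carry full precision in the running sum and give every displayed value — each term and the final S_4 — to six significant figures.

S_4 ≈ 0.247463

∫_4^27 1/x^2 dx evaluates to 0.212963.
½[f(4) + f(27)] = ½[0.0625000 + 0.00137174] = 0.0319359.
Running total after boundary: 0.244899.
Correction k=1: B_{2}/2! · (f^{(1)}(27) − f^{(1)}(4)) = 1/12 · (-0.000101611 − (-0.0312500)) = 0.00259570.
After k=1: 0.247495.
Correction k=2: B_{4}/4! · (f^{(3)}(27) − f^{(3)}(4)) = −1/720 · (-1.67260e-06 − (-0.0234375)) = -3.25498e-05.
After k=2: 0.247462.
Correction k=3: B_{6}/6! · (f^{(5)}(27) − f^{(5)}(4)) = 1/30240 · (-6.88313e-08 − (-0.0439453)) = 1.45322e-06.
After k=3: 0.247463.
Correction k=4: B_{8}/8! · (f^{(7)}(27) − f^{(7)}(4)) = −1/1209600 · (-5.28745e-09 − (-0.153809)) = -1.27157e-07.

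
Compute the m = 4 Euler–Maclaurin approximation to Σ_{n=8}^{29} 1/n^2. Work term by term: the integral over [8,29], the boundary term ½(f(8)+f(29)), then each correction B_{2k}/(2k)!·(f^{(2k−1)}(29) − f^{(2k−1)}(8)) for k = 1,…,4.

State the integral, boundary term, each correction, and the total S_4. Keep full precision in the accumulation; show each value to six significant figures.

The integral term ∫_8^29 1/x^2 dx = 0.0905172.
Endpoint term: (f(8) + f(29))/2 = (0.0156250 + 0.00118906)/2 = 0.00840703.
So far: 0.0989243.
Correction k=1: B_{2}/2! · (f^{(1)}(29) − f^{(1)}(8)) = 1/12 · (-8.20042e-05 − (-0.00390625)) = 0.000318687.
Partial sum through k=1: 0.0992430.
Correction k=2: B_{4}/4! · (f^{(3)}(29) − f^{(3)}(8)) = −1/720 · (-1.17010e-06 − (-0.000732422)) = -1.01563e-06.
Partial sum through k=2: 0.0992419.
Correction k=3: B_{6}/6! · (f^{(5)}(29) − f^{(5)}(8)) = 1/30240 · (-4.17394e-08 − (-0.000343323)) = 1.13519e-08.
Partial sum through k=3: 0.0992420.
Correction k=4: B_{8}/8! · (f^{(7)}(29) − f^{(7)}(8)) = −1/1209600 · (-2.77932e-09 − (-0.000300407)) = -2.48350e-10.

S_4 ≈ 0.0992420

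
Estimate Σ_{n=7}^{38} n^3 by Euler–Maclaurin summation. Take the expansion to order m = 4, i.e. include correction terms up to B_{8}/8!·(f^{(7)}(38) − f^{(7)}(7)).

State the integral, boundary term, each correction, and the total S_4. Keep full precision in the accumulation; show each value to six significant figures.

∫_7^38 x^3 dx evaluates to 520684.
Endpoint term: (f(7) + f(38))/2 = (343.000 + 54872.0)/2 = 27607.5.
So far: 548291.
Order-1 term: 1/12 · (4332.00 − 147.000) = 348.750.
After k=1: 548640.
Order-2 term: −1/720 · (6.00000 − 6.00000) = 0.00000.
After k=2: 548640.
Order-3 term: 1/30240 · (0.00000 − 0.00000) = 0.00000.
After k=3: 548640.
Order-4 term: −1/1209600 · (0.00000 − 0.00000) = 0.00000.

S_4 ≈ 548640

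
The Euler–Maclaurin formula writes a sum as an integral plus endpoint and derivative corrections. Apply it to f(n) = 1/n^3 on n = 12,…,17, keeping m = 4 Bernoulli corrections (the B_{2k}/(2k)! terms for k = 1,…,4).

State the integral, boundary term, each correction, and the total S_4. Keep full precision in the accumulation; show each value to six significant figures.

S_4 ≈ 0.00214228

∫_12^17 1/x^3 dx evaluates to 0.00174212.
½[f(12) + f(17)] = ½[0.000578704 + 0.000203542] = 0.000391123.
So far: 0.00213324.
k=1: B_{2}/(2)! × [f^{(1)}(17) − f^{(1)}(12)] = 1/12 × (-3.59191e-05 − (-0.000144676)) = 9.06307e-06.
Running total after k=1: 0.00214230.
k=2: B_{4}/(4)! × [f^{(3)}(17) − f^{(3)}(12)] = −1/720 × (-2.48575e-06 − (-2.00939e-05)) = -2.44557e-08.
Running total after k=2: 0.00214228.
k=3: B_{6}/(6)! × [f^{(5)}(17) − f^{(5)}(12)] = 1/30240 × (-3.61251e-07 − (-5.86071e-06)) = 1.81861e-10.
Running total after k=3: 0.00214228.
k=4: B_{8}/(8)! × [f^{(7)}(17) − f^{(7)}(12)] = −1/1209600 × (-9.00003e-08 − (-2.93036e-06)) = -2.34818e-12.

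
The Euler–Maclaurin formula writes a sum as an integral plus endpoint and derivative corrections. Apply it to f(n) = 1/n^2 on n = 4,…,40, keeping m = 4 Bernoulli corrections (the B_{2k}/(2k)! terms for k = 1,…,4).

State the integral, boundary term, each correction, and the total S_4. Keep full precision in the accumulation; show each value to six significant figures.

S_4 ≈ 0.259133

∫_4^40 1/x^2 dx evaluates to 0.225000.
Endpoint term: (f(4) + f(40))/2 = (0.0625000 + 0.000625000)/2 = 0.0315625.
So far: 0.256563.
Order-1 term: 1/12 · (-3.12500e-05 − (-0.0312500)) = 0.00260156.
After k=1: 0.259164.
Order-2 term: −1/720 · (-2.34375e-07 − (-0.0234375)) = -3.25518e-05.
After k=2: 0.259132.
Order-3 term: 1/30240 · (-4.39453e-09 − (-0.0439453)) = 1.45322e-06.
After k=3: 0.259133.
Order-4 term: −1/1209600 · (-1.53809e-10 − (-0.153809)) = -1.27157e-07.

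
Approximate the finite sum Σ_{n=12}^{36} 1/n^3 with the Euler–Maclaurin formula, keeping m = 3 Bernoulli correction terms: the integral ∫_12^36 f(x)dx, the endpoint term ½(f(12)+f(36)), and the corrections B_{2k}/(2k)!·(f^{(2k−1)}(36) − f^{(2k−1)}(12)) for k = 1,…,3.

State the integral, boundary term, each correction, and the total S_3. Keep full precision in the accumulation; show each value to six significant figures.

S_3 ≈ 0.00339837

∫_12^36 1/x^3 dx evaluates to 0.00308642.
Boundary: ½(f(12) + f(36)) = ½(0.000578704 + 2.14335e-05) = 0.000300069.
Running total after boundary: 0.00338649.
Correction k=1: B_{2}/2! · (f^{(1)}(36) − f^{(1)}(12)) = 1/12 · (-1.78612e-06 − (-0.000144676)) = 1.19075e-05.
Running total after k=1: 0.00339840.
Correction k=2: B_{4}/4! · (f^{(3)}(36) − f^{(3)}(12)) = −1/720 · (-2.75636e-08 − (-2.00939e-05)) = -2.78699e-08.
Running total after k=2: 0.00339837.
Correction k=3: B_{6}/6! · (f^{(5)}(36) − f^{(5)}(12)) = 1/30240 · (-8.93265e-10 − (-5.86071e-06)) = 1.93777e-10.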